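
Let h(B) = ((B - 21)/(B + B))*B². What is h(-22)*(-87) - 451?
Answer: -41602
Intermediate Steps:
h(B) = B*(-21 + B)/2 (h(B) = ((-21 + B)/((2*B)))*B² = ((-21 + B)*(1/(2*B)))*B² = ((-21 + B)/(2*B))*B² = B*(-21 + B)/2)
h(-22)*(-87) - 451 = ((½)*(-22)*(-21 - 22))*(-87) - 451 = ((½)*(-22)*(-43))*(-87) - 451 = 473*(-87) - 451 = -41151 - 451 = -41602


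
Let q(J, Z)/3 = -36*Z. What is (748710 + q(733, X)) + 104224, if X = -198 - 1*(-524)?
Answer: 817726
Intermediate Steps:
X = 326 (X = -198 + 524 = 326)
q(J, Z) = -108*Z (q(J, Z) = 3*(-36*Z) = -108*Z)
(748710 + q(733, X)) + 104224 = (748710 - 108*326) + 104224 = (748710 - 35208) + 104224 = 713502 + 104224 = 817726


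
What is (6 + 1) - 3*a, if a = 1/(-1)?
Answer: 10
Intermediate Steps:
a = -1
(6 + 1) - 3*a = (6 + 1) - 3*(-1) = 7 + 3 = 10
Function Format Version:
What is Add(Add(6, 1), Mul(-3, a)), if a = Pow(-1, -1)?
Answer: 10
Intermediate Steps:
a = -1
Add(Add(6, 1), Mul(-3, a)) = Add(Add(6, 1), Mul(-3, -1)) = Add(7, 3) = 10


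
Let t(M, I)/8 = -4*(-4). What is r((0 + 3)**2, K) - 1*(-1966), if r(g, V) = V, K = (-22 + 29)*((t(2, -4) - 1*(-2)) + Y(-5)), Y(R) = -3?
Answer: 2855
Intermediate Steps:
t(M, I) = 128 (t(M, I) = 8*(-4*(-4)) = 8*16 = 128)
K = 889 (K = (-22 + 29)*((128 - 1*(-2)) - 3) = 7*((128 + 2) - 3) = 7*(130 - 3) = 7*127 = 889)
r((0 + 3)**2, K) - 1*(-1966) = 889 - 1*(-1966) = 889 + 1966 = 2855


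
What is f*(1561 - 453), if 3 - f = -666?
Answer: 741252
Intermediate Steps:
f = 669 (f = 3 - 1*(-666) = 3 + 666 = 669)
f*(1561 - 453) = 669*(1561 - 453) = 669*1108 = 741252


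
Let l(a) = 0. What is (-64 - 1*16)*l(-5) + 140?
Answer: 140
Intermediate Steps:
(-64 - 1*16)*l(-5) + 140 = (-64 - 1*16)*0 + 140 = (-64 - 16)*0 + 140 = -80*0 + 140 = 0 + 140 = 140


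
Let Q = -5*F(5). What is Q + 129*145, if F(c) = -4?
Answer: 18725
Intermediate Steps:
Q = 20 (Q = -5*(-4) = 20)
Q + 129*145 = 20 + 129*145 = 20 + 18705 = 18725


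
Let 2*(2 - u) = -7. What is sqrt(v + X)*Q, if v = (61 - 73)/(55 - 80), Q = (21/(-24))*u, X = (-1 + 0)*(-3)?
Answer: -77*sqrt(87)/80 ≈ -8.9776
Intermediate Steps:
u = 11/2 (u = 2 - 1/2*(-7) = 2 + 7/2 = 11/2 ≈ 5.5000)
X = 3 (X = -1*(-3) = 3)
Q = -77/16 (Q = (21/(-24))*(11/2) = (21*(-1/24))*(11/2) = -7/8*11/2 = -77/16 ≈ -4.8125)
v = 12/25 (v = -12/(-25) = -12*(-1/25) = 12/25 ≈ 0.48000)
sqrt(v + X)*Q = sqrt(12/25 + 3)*(-77/16) = sqrt(87/25)*(-77/16) = (sqrt(87)/5)*(-77/16) = -77*sqrt(87)/80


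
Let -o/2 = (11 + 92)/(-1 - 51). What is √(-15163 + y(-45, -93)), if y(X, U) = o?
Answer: I*√10247510/26 ≈ 123.12*I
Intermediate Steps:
o = 103/26 (o = -2*(11 + 92)/(-1 - 51) = -206/(-52) = -206*(-1)/52 = -2*(-103/52) = 103/26 ≈ 3.9615)
y(X, U) = 103/26
√(-15163 + y(-45, -93)) = √(-15163 + 103/26) = √(-394135/26) = I*√10247510/26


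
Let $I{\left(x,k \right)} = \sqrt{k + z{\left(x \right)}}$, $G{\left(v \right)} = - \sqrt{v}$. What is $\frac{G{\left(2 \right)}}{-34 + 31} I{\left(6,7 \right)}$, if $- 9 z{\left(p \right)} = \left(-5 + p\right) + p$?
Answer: $\frac{4 \sqrt{7}}{9} \approx 1.1759$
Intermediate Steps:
$z{\left(p \right)} = \frac{5}{9} - \frac{2 p}{9}$ ($z{\left(p \right)} = - \frac{\left(-5 + p\right) + p}{9} = - \frac{-5 + 2 p}{9} = \frac{5}{9} - \frac{2 p}{9}$)
$I{\left(x,k \right)} = \sqrt{\frac{5}{9} + k - \frac{2 x}{9}}$ ($I{\left(x,k \right)} = \sqrt{k - \left(- \frac{5}{9} + \frac{2 x}{9}\right)} = \sqrt{\frac{5}{9} + k - \frac{2 x}{9}}$)
$\frac{G{\left(2 \right)}}{-34 + 31} I{\left(6,7 \right)} = \frac{\left(-1\right) \sqrt{2}}{-34 + 31} \frac{\sqrt{5 - 12 + 9 \cdot 7}}{3} = \frac{\left(-1\right) \sqrt{2}}{-3} \frac{\sqrt{5 - 12 + 63}}{3} = - \sqrt{2} \left(- \frac{1}{3}\right) \frac{\sqrt{56}}{3} = \frac{\sqrt{2}}{3} \frac{2 \sqrt{14}}{3} = \frac{4 \sqrt{7}}{9}$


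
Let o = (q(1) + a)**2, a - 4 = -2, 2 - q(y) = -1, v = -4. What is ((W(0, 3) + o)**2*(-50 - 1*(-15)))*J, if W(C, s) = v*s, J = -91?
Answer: 538265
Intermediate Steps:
q(y) = 3 (q(y) = 2 - 1*(-1) = 2 + 1 = 3)
a = 2 (a = 4 - 2 = 2)
o = 25 (o = (3 + 2)**2 = 5**2 = 25)
W(C, s) = -4*s
((W(0, 3) + o)**2*(-50 - 1*(-15)))*J = ((-4*3 + 25)**2*(-50 - 1*(-15)))*(-91) = ((-12 + 25)**2*(-50 + 15))*(-91) = (13**2*(-35))*(-91) = (169*(-35))*(-91) = -5915*(-91) = 538265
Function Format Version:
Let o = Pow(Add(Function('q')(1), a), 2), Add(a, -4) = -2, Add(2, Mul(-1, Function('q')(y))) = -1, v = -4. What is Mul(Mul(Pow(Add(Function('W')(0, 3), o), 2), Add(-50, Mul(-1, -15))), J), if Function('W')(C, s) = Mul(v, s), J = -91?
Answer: 538265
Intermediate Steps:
Function('q')(y) = 3 (Function('q')(y) = Add(2, Mul(-1, -1)) = Add(2, 1) = 3)
a = 2 (a = Add(4, -2) = 2)
o = 25 (o = Pow(Add(3, 2), 2) = Pow(5, 2) = 25)
Function('W')(C, s) = Mul(-4, s)
Mul(Mul(Pow(Add(Function('W')(0, 3), o), 2), Add(-50, Mul(-1, -15))), J) = Mul(Mul(Pow(Add(Mul(-4, 3), 25), 2), Add(-50, Mul(-1, -15))), -91) = Mul(Mul(Pow(Add(-12, 25), 2), Add(-50, 15)), -91) = Mul(Mul(Pow(13, 2), -35), -91) = Mul(Mul(169, -35), -91) = Mul(-5915, -91) = 538265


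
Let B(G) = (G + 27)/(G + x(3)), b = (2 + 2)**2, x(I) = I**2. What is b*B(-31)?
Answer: 32/11 ≈ 2.9091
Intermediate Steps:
b = 16 (b = 4**2 = 16)
B(G) = (27 + G)/(9 + G) (B(G) = (G + 27)/(G + 3**2) = (27 + G)/(G + 9) = (27 + G)/(9 + G))
b*B(-31) = 16*((27 - 31)/(9 - 31)) = 16*(-4/(-22)) = 16*(-1/22*(-4)) = 16*(2/11) = 32/11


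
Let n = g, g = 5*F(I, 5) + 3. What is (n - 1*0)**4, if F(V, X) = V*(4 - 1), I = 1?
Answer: 104976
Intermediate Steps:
F(V, X) = 3*V (F(V, X) = V*3 = 3*V)
g = 18 (g = 5*(3*1) + 3 = 5*3 + 3 = 15 + 3 = 18)
n = 18
(n - 1*0)**4 = (18 - 1*0)**4 = (18 + 0)**4 = 18**4 = 104976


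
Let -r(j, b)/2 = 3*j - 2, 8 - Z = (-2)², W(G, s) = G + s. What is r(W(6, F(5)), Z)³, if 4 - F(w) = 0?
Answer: -175616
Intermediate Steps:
F(w) = 4 (F(w) = 4 - 1*0 = 4 + 0 = 4)
Z = 4 (Z = 8 - 1*(-2)² = 8 - 1*4 = 8 - 4 = 4)
r(j, b) = 4 - 6*j (r(j, b) = -2*(3*j - 2) = -2*(-2 + 3*j) = 4 - 6*j)
r(W(6, F(5)), Z)³ = (4 - 6*(6 + 4))³ = (4 - 6*10)³ = (4 - 60)³ = (-56)³ = -175616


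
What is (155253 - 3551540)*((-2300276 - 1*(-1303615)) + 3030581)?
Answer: -6907776055040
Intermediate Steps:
(155253 - 3551540)*((-2300276 - 1*(-1303615)) + 3030581) = -3396287*((-2300276 + 1303615) + 3030581) = -3396287*(-996661 + 3030581) = -3396287*2033920 = -6907776055040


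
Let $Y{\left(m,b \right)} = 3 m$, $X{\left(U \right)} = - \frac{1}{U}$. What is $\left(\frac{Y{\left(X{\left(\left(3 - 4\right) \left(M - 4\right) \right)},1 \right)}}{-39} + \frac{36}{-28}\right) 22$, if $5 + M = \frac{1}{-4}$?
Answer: $- \frac{94622}{3367} \approx -28.103$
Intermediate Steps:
$M = - \frac{21}{4}$ ($M = -5 + \frac{1}{-4} = -5 - \frac{1}{4} = - \frac{21}{4} \approx -5.25$)
$\left(\frac{Y{\left(X{\left(\left(3 - 4\right) \left(M - 4\right) \right)},1 \right)}}{-39} + \frac{36}{-28}\right) 22 = \left(\frac{3 \left(- \frac{1}{\left(3 - 4\right) \left(- \frac{21}{4} - 4\right)}\right)}{-39} + \frac{36}{-28}\right) 22 = \left(3 \left(- \frac{1}{\left(-1\right) \left(- \frac{37}{4}\right)}\right) \left(- \frac{1}{39}\right) + 36 \left(- \frac{1}{28}\right)\right) 22 = \left(3 \left(- \frac{1}{\frac{37}{4}}\right) \left(- \frac{1}{39}\right) - \frac{9}{7}\right) 22 = \left(3 \left(\left(-1\right) \frac{4}{37}\right) \left(- \frac{1}{39}\right) - \frac{9}{7}\right) 22 = \left(3 \left(- \frac{4}{37}\right) \left(- \frac{1}{39}\right) - \frac{9}{7}\right) 22 = \left(\left(- \frac{12}{37}\right) \left(- \frac{1}{39}\right) - \frac{9}{7}\right) 22 = \left(\frac{4}{481} - \frac{9}{7}\right) 22 = \left(- \frac{4301}{3367}\right) 22 = - \frac{94622}{3367}$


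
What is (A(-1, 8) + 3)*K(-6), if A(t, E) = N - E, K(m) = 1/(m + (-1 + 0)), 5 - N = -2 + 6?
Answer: 4/7 ≈ 0.57143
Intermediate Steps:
N = 1 (N = 5 - (-2 + 6) = 5 - 1*4 = 5 - 4 = 1)
K(m) = 1/(-1 + m) (K(m) = 1/(m - 1) = 1/(-1 + m))
A(t, E) = 1 - E
(A(-1, 8) + 3)*K(-6) = ((1 - 1*8) + 3)/(-1 - 6) = ((1 - 8) + 3)/(-7) = (-7 + 3)*(-⅐) = -4*(-⅐) = 4/7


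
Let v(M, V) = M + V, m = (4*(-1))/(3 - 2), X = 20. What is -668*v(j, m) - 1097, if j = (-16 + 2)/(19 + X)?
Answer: 70777/39 ≈ 1814.8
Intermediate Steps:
j = -14/39 (j = (-16 + 2)/(19 + 20) = -14/39 ≈ -0.35897)
m = -4 (m = -4/1 = -4*1 = -4)
-668*v(j, m) - 1097 = -668*(-14/39 - 4) - 1097 = -668*(-170/39) - 1097 = 113560/39 - 1097 = 70777/39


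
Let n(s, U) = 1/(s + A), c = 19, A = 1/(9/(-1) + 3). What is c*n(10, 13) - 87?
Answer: -5019/59 ≈ -85.068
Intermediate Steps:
A = -⅙ (A = 1/(9*(-1) + 3) = 1/(-9 + 3) = 1/(-6) = -⅙ ≈ -0.16667)
n(s, U) = 1/(-⅙ + s) (n(s, U) = 1/(s - ⅙) = 1/(-⅙ + s))
c*n(10, 13) - 87 = 19*(6/(-1 + 6*10)) - 87 = 19*(6/(-1 + 60)) - 87 = 19*(6/59) - 87 = 114/59 - 87 = -5019/59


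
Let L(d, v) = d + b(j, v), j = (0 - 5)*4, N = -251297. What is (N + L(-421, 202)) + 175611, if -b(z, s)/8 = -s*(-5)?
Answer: -84187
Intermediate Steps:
j = -20 (j = -5*4 = -20)
b(z, s) = -40*s (b(z, s) = -8*(-s)*(-5) = -40*s)
L(d, v) = d - 40*v
(N + L(-421, 202)) + 175611 = (-251297 + (-421 - 40*202)) + 175611 = (-251297 + (-421 - 8080)) + 175611 = (-251297 - 8501) + 175611 = -259798 + 175611 = -84187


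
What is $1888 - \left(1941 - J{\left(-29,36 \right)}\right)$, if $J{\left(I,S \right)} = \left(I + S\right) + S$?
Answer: $-10$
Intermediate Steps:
$J{\left(I,S \right)} = I + 2 S$
$1888 - \left(1941 - J{\left(-29,36 \right)}\right) = 1888 - \left(1941 - \left(-29 + 2 \cdot 36\right)\right) = 1888 - \left(1941 - \left(-29 + 72\right)\right) = 1888 - \left(1941 - 43\right) = 1888 - 1898 = -10$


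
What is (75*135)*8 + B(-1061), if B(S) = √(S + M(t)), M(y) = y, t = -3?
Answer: 81000 + 2*I*√266 ≈ 81000.0 + 32.619*I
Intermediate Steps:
B(S) = √(-3 + S) (B(S) = √(S - 3) = √(-3 + S))
(75*135)*8 + B(-1061) = (75*135)*8 + √(-3 - 1061) = 10125*8 + √(-1064) = 81000 + 2*I*√266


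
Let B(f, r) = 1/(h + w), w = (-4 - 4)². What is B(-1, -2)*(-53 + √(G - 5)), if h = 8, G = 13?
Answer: -53/72 + √2/36 ≈ -0.69683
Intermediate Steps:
w = 64 (w = (-8)² = 64)
B(f, r) = 1/72 (B(f, r) = 1/(8 + 64) = 1/72)
B(-1, -2)*(-53 + √(G - 5)) = (-53 + √(13 - 5))/72 = (-53 + √8)/72 = (-53 + 2*√2)/72 = -53/72 + √2/36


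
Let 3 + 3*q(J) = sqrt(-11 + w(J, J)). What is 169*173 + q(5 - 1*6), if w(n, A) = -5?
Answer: 29236 + 4*I/3 ≈ 29236.0 + 1.3333*I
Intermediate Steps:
q(J) = -1 + 4*I/3 (q(J) = -1 + sqrt(-11 - 5)/3 = -1 + sqrt(-16)/3 = -1 + (4*I)/3 = -1 + 4*I/3)
169*173 + q(5 - 1*6) = 169*173 + (-1 + 4*I/3) = 29237 + (-1 + 4*I/3) = 29236 + 4*I/3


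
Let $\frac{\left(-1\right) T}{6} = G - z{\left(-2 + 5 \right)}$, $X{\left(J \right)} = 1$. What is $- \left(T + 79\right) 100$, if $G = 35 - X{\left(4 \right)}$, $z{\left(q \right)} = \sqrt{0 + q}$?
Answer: $12500 - 600 \sqrt{3} \approx 11461.0$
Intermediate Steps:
$z{\left(q \right)} = \sqrt{q}$
$G = 34$ ($G = 35 - 1 = 34$)
$T = -204 + 6 \sqrt{3}$ ($T = - 6 \left(34 - \sqrt{-2 + 5}\right) = - 6 \left(34 - \sqrt{3}\right) = -204 + 6 \sqrt{3} \approx -193.61$)
$- \left(T + 79\right) 100 = - \left(\left(-204 + 6 \sqrt{3}\right) + 79\right) 100 = - \left(-125 + 6 \sqrt{3}\right) 100 = - (-12500 + 600 \sqrt{3}) = 12500 - 600 \sqrt{3}$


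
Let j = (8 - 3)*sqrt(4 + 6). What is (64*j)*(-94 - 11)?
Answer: -33600*sqrt(10) ≈ -1.0625e+5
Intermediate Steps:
j = 5*sqrt(10) ≈ 15.811
(64*j)*(-94 - 11) = (64*(5*sqrt(10)))*(-94 - 11) = (320*sqrt(10))*(-105) = -33600*sqrt(10)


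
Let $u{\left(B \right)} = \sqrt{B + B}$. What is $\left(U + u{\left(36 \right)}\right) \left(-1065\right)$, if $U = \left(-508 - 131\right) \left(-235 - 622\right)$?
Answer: $-583218495 - 6390 \sqrt{2} \approx -5.8323 \cdot 10^{8}$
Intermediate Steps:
$u{\left(B \right)} = \sqrt{2} \sqrt{B}$ ($u{\left(B \right)} = \sqrt{2 B} = \sqrt{2} \sqrt{B}$)
$U = 547623$ ($U = \left(-639\right) \left(-857\right) = 547623$)
$\left(U + u{\left(36 \right)}\right) \left(-1065\right) = \left(547623 + \sqrt{2} \sqrt{36}\right) \left(-1065\right) = \left(547623 + \sqrt{2} \cdot 6\right) \left(-1065\right) = \left(547623 + 6 \sqrt{2}\right) \left(-1065\right) = -583218495 - 6390 \sqrt{2}$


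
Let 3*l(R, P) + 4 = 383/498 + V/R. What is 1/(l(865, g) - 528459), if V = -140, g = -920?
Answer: -258462/136586862359 ≈ -1.8923e-6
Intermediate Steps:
l(R, P) = -1609/1494 - 140/(3*R) (l(R, P) = -4/3 + (383/498 - 140/R)/3 = -4/3 + (383/1494 - 140/(3*R)) = -1609/1494 - 140/(3*R))
1/(l(865, g) - 528459) = 1/((1/1494)*(-69720 - 1609*865)/865 - 528459) = 1/((1/1494)*(1/865)*(-69720 - 1391785) - 528459) = 1/((1/1494)*(1/865)*(-1461505) - 528459) = 1/(-292301/258462 - 528459) = 1/(-136586862359/258462) = -258462/136586862359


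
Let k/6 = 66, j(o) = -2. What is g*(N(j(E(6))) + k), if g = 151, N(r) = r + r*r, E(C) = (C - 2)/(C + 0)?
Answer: 60098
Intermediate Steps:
E(C) = (-2 + C)/C
N(r) = r + r**2
k = 396 (k = 6*66 = 396)
g*(N(j(E(6))) + k) = 151*(-2*(1 - 2) + 396) = 151*(-2*(-1) + 396) = 151*(2 + 396) = 151*398 = 60098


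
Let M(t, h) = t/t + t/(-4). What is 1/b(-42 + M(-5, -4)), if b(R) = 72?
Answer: 1/72 ≈ 0.013889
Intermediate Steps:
M(t, h) = 1 - t/4 (M(t, h) = 1 + t*(-¼) = 1 - t/4)
1/b(-42 + M(-5, -4)) = 1/72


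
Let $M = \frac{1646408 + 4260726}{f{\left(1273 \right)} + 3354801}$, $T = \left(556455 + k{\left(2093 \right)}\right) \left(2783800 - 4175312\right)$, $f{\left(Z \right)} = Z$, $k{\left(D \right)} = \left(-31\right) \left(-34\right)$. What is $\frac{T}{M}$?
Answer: $- \frac{1301788321811377496}{2953567} \approx -4.4075 \cdot 10^{11}$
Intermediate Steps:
$k{\left(D \right)} = 1054$
$T = -775780463608$ ($T = \left(556455 + 1054\right) \left(2783800 - 4175312\right) = 557509 \left(-1391512\right) = -775780463608$)
$M = \frac{2953567}{1678037}$ ($M = \frac{1646408 + 4260726}{1273 + 3354801} = \frac{5907134}{3356074} = 5907134 \cdot \frac{1}{3356074} = \frac{2953567}{1678037} \approx 1.7601$)
$\frac{T}{M} = - \frac{775780463608}{\frac{2953567}{1678037}} = \left(-775780463608\right) \frac{1678037}{2953567} = - \frac{1301788321811377496}{2953567}$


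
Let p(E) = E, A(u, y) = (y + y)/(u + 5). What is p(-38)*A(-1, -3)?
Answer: 57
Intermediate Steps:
A(u, y) = 2*y/(5 + u) (A(u, y) = (2*y)/(5 + u) = 2*y/(5 + u))
p(-38)*A(-1, -3) = -76*(-3)/(5 - 1) = -76*(-3)/4 = -38*(-3/2) = 57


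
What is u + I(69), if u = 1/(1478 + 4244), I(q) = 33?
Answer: 188827/5722 ≈ 33.000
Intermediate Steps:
u = 1/5722 ≈ 0.00017476
u + I(69) = 1/5722 + 33 = 188827/5722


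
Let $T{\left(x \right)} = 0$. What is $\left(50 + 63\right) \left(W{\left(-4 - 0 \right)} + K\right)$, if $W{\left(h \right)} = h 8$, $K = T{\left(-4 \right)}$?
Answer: $-3616$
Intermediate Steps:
$K = 0$
$W{\left(h \right)} = 8 h$
$\left(50 + 63\right) \left(W{\left(-4 - 0 \right)} + K\right) = \left(50 + 63\right) \left(8 \left(-4 - 0\right) + 0\right) = 113 \left(8 \left(-4 + 0\right) + 0\right) = 113 \left(8 \left(-4\right) + 0\right) = 113 \left(-32 + 0\right) = 113 \left(-32\right) = -3616$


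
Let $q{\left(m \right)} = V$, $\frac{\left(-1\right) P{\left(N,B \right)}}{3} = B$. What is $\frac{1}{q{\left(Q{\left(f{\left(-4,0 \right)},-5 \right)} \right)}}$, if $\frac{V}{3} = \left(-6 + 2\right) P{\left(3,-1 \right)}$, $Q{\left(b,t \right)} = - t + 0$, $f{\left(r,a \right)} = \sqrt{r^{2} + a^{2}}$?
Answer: $- \frac{1}{36} \approx -0.027778$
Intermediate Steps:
$f{\left(r,a \right)} = \sqrt{a^{2} + r^{2}}$
$P{\left(N,B \right)} = - 3 B$
$Q{\left(b,t \right)} = - t$
$V = -36$ ($V = 3 \left(-6 + 2\right) \left(\left(-3\right) \left(-1\right)\right) = 3 \left(\left(-4\right) 3\right) = 3 \left(-12\right) = -36$)
$q{\left(m \right)} = -36$
$\frac{1}{q{\left(Q{\left(f{\left(-4,0 \right)},-5 \right)} \right)}} = \frac{1}{-36} = - \frac{1}{36}$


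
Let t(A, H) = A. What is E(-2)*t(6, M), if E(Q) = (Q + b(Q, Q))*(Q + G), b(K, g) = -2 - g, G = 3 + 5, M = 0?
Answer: -72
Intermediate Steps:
G = 8
E(Q) = -16 - 2*Q (E(Q) = (Q + (-2 - Q))*(Q + 8) = -2*(8 + Q) = -16 - 2*Q)
E(-2)*t(6, M) = (-16 - 2*(-2))*6 = (-16 + 4)*6 = -12*6 = -72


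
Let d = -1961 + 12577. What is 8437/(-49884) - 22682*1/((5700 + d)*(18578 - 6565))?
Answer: -413704532021/2444367230868 ≈ -0.16925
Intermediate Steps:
d = 10616
8437/(-49884) - 22682*1/((5700 + d)*(18578 - 6565)) = 8437/(-49884) - 22682*1/((5700 + 10616)*(18578 - 6565)) = 8437*(-1/49884) - 22682/(16316*12013) = -8437/49884 - 22682/196004108 = -8437/49884 - 22682*1/196004108 = -8437/49884 - 11341/98002054 = -413704532021/2444367230868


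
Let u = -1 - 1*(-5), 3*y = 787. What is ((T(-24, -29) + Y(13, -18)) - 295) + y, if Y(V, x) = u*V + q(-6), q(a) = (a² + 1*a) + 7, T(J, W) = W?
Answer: 82/3 ≈ 27.333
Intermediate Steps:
y = 787/3 (y = (⅓)*787 = 787/3 ≈ 262.33)
q(a) = 7 + a + a² (q(a) = (a² + a) + 7 = (a + a²) + 7 = 7 + a + a²)
u = 4 (u = -1 + 5 = 4)
Y(V, x) = 37 + 4*V (Y(V, x) = 4*V + (7 - 6 + (-6)²) = 4*V + (7 - 6 + 36) = 4*V + 37 = 37 + 4*V)
((T(-24, -29) + Y(13, -18)) - 295) + y = ((-29 + (37 + 4*13)) - 295) + 787/3 = ((-29 + (37 + 52)) - 295) + 787/3 = ((-29 + 89) - 295) + 787/3 = (60 - 295) + 787/3 = -235 + 787/3 = 82/3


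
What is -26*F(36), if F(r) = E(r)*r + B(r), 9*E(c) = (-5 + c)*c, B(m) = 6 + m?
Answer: -117156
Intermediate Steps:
E(c) = c*(-5 + c)/9 (E(c) = ((-5 + c)*c)/9 = (c*(-5 + c))/9 = c*(-5 + c)/9)
F(r) = 6 + r + r**2*(-5 + r)/9 (F(r) = (r*(-5 + r)/9)*r + (6 + r) = r**2*(-5 + r)/9 + (6 + r) = 6 + r + r**2*(-5 + r)/9)
-26*F(36) = -26*(6 + 36 + (1/9)*36**2*(-5 + 36)) = -26*(6 + 36 + (1/9)*1296*31) = -26*(6 + 36 + 4464) = -26*4506 = -117156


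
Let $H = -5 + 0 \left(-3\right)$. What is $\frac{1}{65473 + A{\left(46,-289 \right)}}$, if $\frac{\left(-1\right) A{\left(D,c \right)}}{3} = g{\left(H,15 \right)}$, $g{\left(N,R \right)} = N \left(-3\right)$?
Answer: $\frac{1}{65428} \approx 1.5284 \cdot 10^{-5}$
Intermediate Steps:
$H = -5$ ($H = -5 + 0 = -5$)
$g{\left(N,R \right)} = - 3 N$
$A{\left(D,c \right)} = -45$ ($A{\left(D,c \right)} = - 3 \left(\left(-3\right) \left(-5\right)\right) = \left(-3\right) 15 = -45$)
$\frac{1}{65473 + A{\left(46,-289 \right)}} = \frac{1}{65473 - 45} = \frac{1}{65428}$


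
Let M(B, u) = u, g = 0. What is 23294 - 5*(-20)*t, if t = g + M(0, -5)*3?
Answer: 21794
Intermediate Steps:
t = -15 (t = 0 - 5*3 = 0 - 15 = -15)
23294 - 5*(-20)*t = 23294 - 5*(-20)*(-15) = 23294 - (-100)*(-15) = 23294 - 1*1500 = 23294 - 1500 = 21794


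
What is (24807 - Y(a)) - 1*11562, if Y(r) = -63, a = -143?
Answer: 13308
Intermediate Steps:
(24807 - Y(a)) - 1*11562 = (24807 - 1*(-63)) - 1*11562 = (24807 + 63) - 11562 = 24870 - 11562 = 13308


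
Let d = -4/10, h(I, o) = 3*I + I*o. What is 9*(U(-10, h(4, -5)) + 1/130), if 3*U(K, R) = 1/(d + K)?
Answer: -57/260 ≈ -0.21923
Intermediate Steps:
d = -⅖ (d = -4*⅒ = -⅖ ≈ -0.40000)
U(K, R) = 1/(3*(-⅖ + K))
9*(U(-10, h(4, -5)) + 1/130) = 9*(5/(3*(-2 + 5*(-10))) + 1/130) = 9*(5/(3*(-2 - 50)) + 1/130) = 9*((5/3)/(-52) + 1/130) = 9*((5/3)*(-1/52) + 1/130) = 9*(-5/156 + 1/130) = 9*(-19/780) = -57/260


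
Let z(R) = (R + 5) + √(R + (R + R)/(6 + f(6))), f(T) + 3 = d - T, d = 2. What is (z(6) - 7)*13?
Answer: 52 + 13*I*√6 ≈ 52.0 + 31.843*I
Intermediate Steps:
f(T) = -1 - T (f(T) = -3 + (2 - T) = -1 - T)
z(R) = 5 + R + √(-R) (z(R) = (R + 5) + √(R + (R + R)/(6 + (-1 - 1*6))) = (5 + R) + √(R + (2*R)/(6 + (-1 - 6))) = (5 + R) + √(R + (2*R)/(6 - 7)) = (5 + R) + √(R + (2*R)/(-1)) = (5 + R) + √(R + (2*R)*(-1)) = (5 + R) + √(R - 2*R) = (5 + R) + √(-R) = 5 + R + √(-R))
(z(6) - 7)*13 = ((5 + 6 + √(-1*6)) - 7)*13 = ((5 + 6 + √(-6)) - 7)*13 = ((5 + 6 + I*√6) - 7)*13 = ((11 + I*√6) - 7)*13 = (4 + I*√6)*13 = 52 + 13*I*√6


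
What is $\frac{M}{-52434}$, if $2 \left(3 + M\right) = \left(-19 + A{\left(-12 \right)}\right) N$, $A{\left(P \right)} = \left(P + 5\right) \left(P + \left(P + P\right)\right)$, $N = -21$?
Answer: $\frac{1633}{34956} \approx 0.046716$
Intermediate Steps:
$A{\left(P \right)} = 3 P \left(5 + P\right)$ ($A{\left(P \right)} = \left(5 + P\right) \left(P + 2 P\right) = \left(5 + P\right) 3 P = 3 P \left(5 + P\right)$)
$M = - \frac{4899}{2}$ ($M = -3 + \frac{\left(-19 + 3 \left(-12\right) \left(5 - 12\right)\right) \left(-21\right)}{2} = -3 + \frac{\left(-19 + 3 \left(-12\right) \left(-7\right)\right) \left(-21\right)}{2} = -3 + \frac{\left(-19 + 252\right) \left(-21\right)}{2} = -3 + \frac{233 \left(-21\right)}{2} = -3 + \frac{1}{2} \left(-4893\right) = -3 - \frac{4893}{2} = - \frac{4899}{2} \approx -2449.5$)
$\frac{M}{-52434} = - \frac{4899}{2 \left(-52434\right)} = \left(- \frac{4899}{2}\right) \left(- \frac{1}{52434}\right) = \frac{1633}{34956}$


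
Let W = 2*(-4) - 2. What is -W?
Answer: 10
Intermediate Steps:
W = -10 (W = -8 - 2 = -10)
-W = -1*(-10) = 10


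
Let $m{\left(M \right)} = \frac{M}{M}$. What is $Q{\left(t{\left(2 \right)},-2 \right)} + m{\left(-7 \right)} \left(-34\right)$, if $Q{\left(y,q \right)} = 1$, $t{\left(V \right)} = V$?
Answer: $-33$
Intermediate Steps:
$m{\left(M \right)} = 1$
$Q{\left(t{\left(2 \right)},-2 \right)} + m{\left(-7 \right)} \left(-34\right) = 1 + 1 \left(-34\right) = 1 - 34 = -33$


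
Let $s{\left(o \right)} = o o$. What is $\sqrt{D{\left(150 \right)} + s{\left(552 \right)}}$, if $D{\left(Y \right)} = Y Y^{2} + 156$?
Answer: $2 \sqrt{919965} \approx 1918.3$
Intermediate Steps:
$s{\left(o \right)} = o^{2}$
$D{\left(Y \right)} = 156 + Y^{3}$ ($D{\left(Y \right)} = Y^{3} + 156 = 156 + Y^{3}$)
$\sqrt{D{\left(150 \right)} + s{\left(552 \right)}} = \sqrt{\left(156 + 150^{3}\right) + 552^{2}} = \sqrt{\left(156 + 3375000\right) + 304704} = \sqrt{3375156 + 304704} = \sqrt{3679860} = 2 \sqrt{919965}$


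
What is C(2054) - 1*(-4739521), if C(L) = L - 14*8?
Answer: 4741463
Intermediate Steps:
C(L) = -112 + L (C(L) = L - 112 = -112 + L)
C(2054) - 1*(-4739521) = (-112 + 2054) - 1*(-4739521) = 1942 + 4739521 = 4741463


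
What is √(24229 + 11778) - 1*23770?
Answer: -23770 + √36007 ≈ -23580.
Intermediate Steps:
√(24229 + 11778) - 1*23770 = √36007 - 23770 = -23770 + √36007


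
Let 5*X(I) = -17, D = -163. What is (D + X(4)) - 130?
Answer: -1482/5 ≈ -296.40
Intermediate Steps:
X(I) = -17/5 (X(I) = (1/5)*(-17) = -17/5)
(D + X(4)) - 130 = (-163 - 17/5) - 130 = -832/5 - 130 = -1482/5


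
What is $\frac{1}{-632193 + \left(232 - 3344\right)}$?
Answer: $- \frac{1}{635305} \approx -1.574 \cdot 10^{-6}$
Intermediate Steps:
$\frac{1}{-632193 + \left(232 - 3344\right)} = \frac{1}{-632193 - 3112} = \frac{1}{-635305} = - \frac{1}{635305}$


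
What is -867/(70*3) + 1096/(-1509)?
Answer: -512821/105630 ≈ -4.8549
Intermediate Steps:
-867/(70*3) + 1096/(-1509) = -867/210 + 1096*(-1/1509) = -867*1/210 - 1096/1509 = -289/70 - 1096/1509 = -512821/105630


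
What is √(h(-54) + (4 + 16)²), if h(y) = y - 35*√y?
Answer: √(346 - 105*I*√6) ≈ 19.712 - 6.5239*I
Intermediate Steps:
√(h(-54) + (4 + 16)²) = √((-54 - 105*I*√6) + (4 + 16)²) = √((-54 - 105*I*√6) + 20²) = √((-54 - 105*I*√6) + 400) = √(346 - 105*I*√6)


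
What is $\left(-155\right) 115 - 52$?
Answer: $-17877$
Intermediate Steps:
$\left(-155\right) 115 - 52 = -17825 - 52 = -17877$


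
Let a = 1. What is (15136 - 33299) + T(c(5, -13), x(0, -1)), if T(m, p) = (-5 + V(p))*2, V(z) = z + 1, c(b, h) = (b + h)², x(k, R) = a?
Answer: -18169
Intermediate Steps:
x(k, R) = 1
V(z) = 1 + z
T(m, p) = -8 + 2*p (T(m, p) = (-5 + (1 + p))*2 = (-4 + p)*2 = -8 + 2*p)
(15136 - 33299) + T(c(5, -13), x(0, -1)) = (15136 - 33299) + (-8 + 2*1) = -18163 + (-8 + 2) = -18163 - 6 = -18169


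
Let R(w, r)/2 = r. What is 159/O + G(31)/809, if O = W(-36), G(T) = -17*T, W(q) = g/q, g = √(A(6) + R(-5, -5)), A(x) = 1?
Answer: -527/809 + 1908*I ≈ -0.65142 + 1908.0*I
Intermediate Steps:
R(w, r) = 2*r
g = 3*I (g = √(1 + 2*(-5)) = √(1 - 10) = √(-9) = 3*I ≈ 3.0*I)
W(q) = 3*I/q (W(q) = (3*I)/q = 3*I/q)
O = -I/12 (O = 3*I/(-36) = 3*I*(-1/36) = -I/12 ≈ -0.083333*I)
159/O + G(31)/809 = 159/((-I/12)) - 17*31/809 = 159*(12*I) - 527*1/809 = 1908*I - 527/809 = -527/809 + 1908*I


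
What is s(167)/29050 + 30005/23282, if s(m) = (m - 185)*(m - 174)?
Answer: 62469913/48310150 ≈ 1.2931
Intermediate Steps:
s(m) = (-185 + m)*(-174 + m)
s(167)/29050 + 30005/23282 = (32190 + 167² - 359*167)/29050 + 30005/23282 = (32190 + 27889 - 59953)*(1/29050) + 30005*(1/23282) = 126*(1/29050) + 30005/23282 = 9/2075 + 30005/23282 = 62469913/48310150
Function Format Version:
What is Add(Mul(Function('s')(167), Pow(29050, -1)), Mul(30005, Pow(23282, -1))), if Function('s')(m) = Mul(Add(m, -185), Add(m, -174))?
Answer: Rational(62469913, 48310150) ≈ 1.2931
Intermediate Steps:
Function('s')(m) = Mul(Add(-185, m), Add(-174, m))
Add(Mul(Function('s')(167), Pow(29050, -1)), Mul(30005, Pow(23282, -1))) = Add(Mul(Add(32190, Pow(167, 2), Mul(-359, 167)), Pow(29050, -1)), Mul(30005, Pow(23282, -1))) = Add(Mul(Add(32190, 27889, -59953), Rational(1, 29050)), Mul(30005, Rational(1, 23282))) = Add(Mul(126, Rational(1, 29050)), Rational(30005, 23282)) = Add(Rational(9, 2075), Rational(30005, 23282)) = Rational(62469913, 48310150)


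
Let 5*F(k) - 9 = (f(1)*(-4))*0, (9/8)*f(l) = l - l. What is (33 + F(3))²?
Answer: 30276/25 ≈ 1211.0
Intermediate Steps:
f(l) = 0 (f(l) = 8*(l - l)/9 = (8/9)*0 = 0)
F(k) = 9/5 (F(k) = 9/5 + ((0*(-4))*0)/5 = 9/5 + (0*0)/5 = 9/5 + (⅕)*0 = 9/5 + 0 = 9/5)
(33 + F(3))² = (33 + 9/5)² = (174/5)² = 30276/25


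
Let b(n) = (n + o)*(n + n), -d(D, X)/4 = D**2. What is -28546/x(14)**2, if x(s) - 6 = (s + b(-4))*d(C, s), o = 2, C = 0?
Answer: -14273/18 ≈ -792.94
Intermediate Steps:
d(D, X) = -4*D**2
b(n) = 2*n*(2 + n) (b(n) = (n + 2)*(n + n) = (2 + n)*(2*n) = 2*n*(2 + n))
x(s) = 6 (x(s) = 6 + (s + 2*(-4)*(2 - 4))*(-4*0**2) = 6 + (s + 2*(-4)*(-2))*(-4*0) = 6 + (s + 16)*0 = 6 + (16 + s)*0 = 6 + 0 = 6)
-28546/x(14)**2 = -28546/(6**2) = -28546/36 = -28546*1/36 = -14273/18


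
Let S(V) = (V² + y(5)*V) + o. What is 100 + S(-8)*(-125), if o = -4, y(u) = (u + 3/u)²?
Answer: 23960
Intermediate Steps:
S(V) = -4 + V² + 784*V/25 (S(V) = (V² + ((3 + 5²)²/5²)*V) - 4 = (V² + ((3 + 25)²/25)*V) - 4 = (V² + ((1/25)*28²)*V) - 4 = (V² + ((1/25)*784)*V) - 4 = (V² + 784*V/25) - 4 = -4 + V² + 784*V/25)
100 + S(-8)*(-125) = 100 + (-4 + (-8)² + (784/25)*(-8))*(-125) = 100 + (-4 + 64 - 6272/25)*(-125) = 100 - 4772/25*(-125) = 100 + 23860 = 23960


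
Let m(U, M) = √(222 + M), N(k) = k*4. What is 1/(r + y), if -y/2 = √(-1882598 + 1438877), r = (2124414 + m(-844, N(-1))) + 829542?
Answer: 1/(2953956 + √218 - 2*I*√443721) ≈ 3.3853e-7 + 1.53e-10*I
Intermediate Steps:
N(k) = 4*k
r = 2953956 + √218 (r = (2124414 + √(222 + 4*(-1))) + 829542 = (2124414 + √(222 - 4)) + 829542 = (2124414 + √218) + 829542 = 2953956 + √218 ≈ 2.9540e+6)
y = -2*I*√443721 (y = -2*√(-1882598 + 1438877) = -2*I*√443721 ≈ -1332.2*I)
1/(r + y) = 1/((2953956 + √218) - 2*I*√443721) = 1/(2953956 + √218 - 2*I*√443721)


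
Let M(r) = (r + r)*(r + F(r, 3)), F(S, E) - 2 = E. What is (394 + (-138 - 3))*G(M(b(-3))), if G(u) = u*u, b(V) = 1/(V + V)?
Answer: 212773/324 ≈ 656.71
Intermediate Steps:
F(S, E) = 2 + E
b(V) = 1/(2*V)
M(r) = 2*r*(5 + r) (M(r) = (r + r)*(r + (2 + 3)) = (2*r)*(r + 5) = (2*r)*(5 + r) = 2*r*(5 + r))
G(u) = u²
(394 + (-138 - 3))*G(M(b(-3))) = (394 + (-138 - 3))*(2*((½)/(-3))*(5 + (½)/(-3)))² = (394 - 141)*(2*((½)*(-⅓))*(5 + (½)*(-⅓)))² = 253*(2*(-⅙)*(5 - ⅙))² = 253*(2*(-⅙)*(29/6))² = 253*(-29/18)² = 253*(841/324) = 212773/324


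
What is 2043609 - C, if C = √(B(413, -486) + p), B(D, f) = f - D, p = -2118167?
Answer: 2043609 - I*√2119066 ≈ 2.0436e+6 - 1455.7*I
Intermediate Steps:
C = I*√2119066 (C = √((-486 - 1*413) - 2118167) = √((-486 - 413) - 2118167) = √(-899 - 2118167) = √(-2119066) = I*√2119066 ≈ 1455.7*I)
2043609 - C = 2043609 - I*√2119066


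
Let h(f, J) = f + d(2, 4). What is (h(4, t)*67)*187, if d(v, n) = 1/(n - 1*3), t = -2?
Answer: 62645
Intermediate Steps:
d(v, n) = 1/(-3 + n) (d(v, n) = 1/(n - 3) = 1/(-3 + n))
h(f, J) = 1 + f (h(f, J) = f + 1/(-3 + 4) = f + 1/1 = f + 1 = 1 + f)
(h(4, t)*67)*187 = ((1 + 4)*67)*187 = (5*67)*187 = 335*187 = 62645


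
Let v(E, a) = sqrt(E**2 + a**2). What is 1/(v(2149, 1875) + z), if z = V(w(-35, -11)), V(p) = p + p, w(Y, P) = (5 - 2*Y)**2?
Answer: 5625/59214337 - sqrt(8133826)/118428674 ≈ 7.0912e-5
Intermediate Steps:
V(p) = 2*p
z = 11250 (z = 2*(-5 + 2*(-35))**2 = 2*(-5 - 70)**2 = 2*(-75)**2 = 2*5625 = 11250)
1/(v(2149, 1875) + z) = 1/(sqrt(2149**2 + 1875**2) + 11250) = 1/(sqrt(4618201 + 3515625) + 11250) = 1/(sqrt(8133826) + 11250) = 1/(11250 + sqrt(8133826))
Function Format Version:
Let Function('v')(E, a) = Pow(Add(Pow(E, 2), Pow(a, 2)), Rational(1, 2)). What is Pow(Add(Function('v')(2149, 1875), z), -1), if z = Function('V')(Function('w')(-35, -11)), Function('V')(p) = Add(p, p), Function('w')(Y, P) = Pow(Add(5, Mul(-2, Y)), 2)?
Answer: Add(Rational(5625, 59214337), Mul(Rational(-1, 118428674), Pow(8133826, Rational(1, 2)))) ≈ 7.0912e-5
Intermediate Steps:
Function('V')(p) = Mul(2, p)
z = 11250 (z = Mul(2, Pow(Add(-5, Mul(2, -35)), 2)) = Mul(2, Pow(Add(-5, -70), 2)) = Mul(2, Pow(-75, 2)) = Mul(2, 5625) = 11250)
Pow(Add(Function('v')(2149, 1875), z), -1) = Pow(Add(Pow(Add(Pow(2149, 2), Pow(1875, 2)), Rational(1, 2)), 11250), -1) = Pow(Add(Pow(Add(4618201, 3515625), Rational(1, 2)), 11250), -1) = Pow(Add(Pow(8133826, Rational(1, 2)), 11250), -1) = Pow(Add(11250, Pow(8133826, Rational(1, 2))), -1)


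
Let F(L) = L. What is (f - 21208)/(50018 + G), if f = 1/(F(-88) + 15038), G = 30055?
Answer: -3409243/12871950 ≈ -0.26486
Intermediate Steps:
f = 1/14950 (f = 1/(-88 + 15038) = 1/14950 ≈ 6.6890e-5)
(f - 21208)/(50018 + G) = (1/14950 - 21208)/(50018 + 30055) = -317059599/14950/80073 = -317059599/14950*1/80073 = -3409243/12871950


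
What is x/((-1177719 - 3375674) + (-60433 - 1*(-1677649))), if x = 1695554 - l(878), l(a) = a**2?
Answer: -924670/2936177 ≈ -0.31492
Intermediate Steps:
x = 924670 (x = 1695554 - 1*878**2 = 1695554 - 1*770884 = 1695554 - 770884 = 924670)
x/((-1177719 - 3375674) + (-60433 - 1*(-1677649))) = 924670/((-1177719 - 3375674) + (-60433 - 1*(-1677649))) = 924670/(-4553393 + (-60433 + 1677649)) = 924670/(-4553393 + 1617216) = 924670/(-2936177) = 924670*(-1/2936177) = -924670/2936177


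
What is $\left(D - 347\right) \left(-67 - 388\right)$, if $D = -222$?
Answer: $258895$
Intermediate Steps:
$\left(D - 347\right) \left(-67 - 388\right) = \left(-222 - 347\right) \left(-67 - 388\right) = \left(-569\right) \left(-455\right) = 258895$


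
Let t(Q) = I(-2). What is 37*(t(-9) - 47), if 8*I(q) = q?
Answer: -6993/4 ≈ -1748.3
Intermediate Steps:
I(q) = q/8
t(Q) = -¼ (t(Q) = (⅛)*(-2) = -¼)
37*(t(-9) - 47) = 37*(-¼ - 47) = 37*(-189/4) = -6993/4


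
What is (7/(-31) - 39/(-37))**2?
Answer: 902500/1315609 ≈ 0.68599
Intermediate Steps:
(7/(-31) - 39/(-37))**2 = (7*(-1/31) - 39*(-1/37))**2 = (-7/31 + 39/37)**2 = (950/1147)**2 = 902500/1315609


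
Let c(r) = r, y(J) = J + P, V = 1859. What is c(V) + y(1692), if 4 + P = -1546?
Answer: 2001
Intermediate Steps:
P = -1550 (P = -4 - 1546 = -1550)
y(J) = -1550 + J (y(J) = J - 1550 = -1550 + J)
c(V) + y(1692) = 1859 + (-1550 + 1692) = 1859 + 142 = 2001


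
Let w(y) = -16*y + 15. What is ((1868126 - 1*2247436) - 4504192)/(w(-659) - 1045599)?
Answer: 2441751/517520 ≈ 4.7182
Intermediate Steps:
w(y) = 15 - 16*y
((1868126 - 1*2247436) - 4504192)/(w(-659) - 1045599) = ((1868126 - 1*2247436) - 4504192)/((15 - 16*(-659)) - 1045599) = ((1868126 - 2247436) - 4504192)/((15 + 10544) - 1045599) = (-379310 - 4504192)/(10559 - 1045599) = -4883502/(-1035040) = -4883502*(-1/1035040) = 2441751/517520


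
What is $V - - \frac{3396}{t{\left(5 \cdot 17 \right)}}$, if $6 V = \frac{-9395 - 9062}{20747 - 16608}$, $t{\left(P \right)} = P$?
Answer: $\frac{82767419}{2110890} \approx 39.21$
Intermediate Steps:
$V = - \frac{18457}{24834}$ ($V = \frac{\left(-9395 - 9062\right) \frac{1}{20747 - 16608}}{6} = \frac{\left(-18457\right) \frac{1}{4139}}{6} = \frac{1}{6} \left(- \frac{18457}{4139}\right) = - \frac{18457}{24834} \approx -0.74321$)
$V - - \frac{3396}{t{\left(5 \cdot 17 \right)}} = - \frac{18457}{24834} - - \frac{3396}{5 \cdot 17} = - \frac{18457}{24834} - - \frac{3396}{85} = - \frac{18457}{24834} + \frac{3396}{85} = \frac{82767419}{2110890}$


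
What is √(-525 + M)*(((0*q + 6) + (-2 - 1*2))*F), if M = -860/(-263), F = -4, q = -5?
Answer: -8*I*√36087545/263 ≈ -182.73*I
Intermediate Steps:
M = 860/263 (M = -860*(-1/263) = 860/263 ≈ 3.2700)
√(-525 + M)*(((0*q + 6) + (-2 - 1*2))*F) = √(-525 + 860/263)*(((0*(-5) + 6) + (-2 - 1*2))*(-4)) = √(-137215/263)*(((0 + 6) + (-2 - 2))*(-4)) = (I*√36087545/263)*((6 - 4)*(-4)) = (I*√36087545/263)*(2*(-4)) = (I*√36087545/263)*(-8) = -8*I*√36087545/263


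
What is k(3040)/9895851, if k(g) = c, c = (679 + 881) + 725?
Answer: 2285/9895851 ≈ 0.00023090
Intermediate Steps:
c = 2285 (c = 1560 + 725 = 2285)
k(g) = 2285
k(3040)/9895851 = 2285/9895851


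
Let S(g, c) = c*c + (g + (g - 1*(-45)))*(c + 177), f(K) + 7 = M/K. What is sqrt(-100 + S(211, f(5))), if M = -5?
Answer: sqrt(78887) ≈ 280.87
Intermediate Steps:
f(K) = -7 - 5/K
S(g, c) = c**2 + (45 + 2*g)*(177 + c) (S(g, c) = c**2 + (g + (g + 45))*(177 + c) = c**2 + (g + (45 + g))*(177 + c) = c**2 + (45 + 2*g)*(177 + c))
sqrt(-100 + S(211, f(5))) = sqrt(-100 + (7965 + (-7 - 5/5)**2 + 45*(-7 - 5/5) + 354*211 + 2*(-7 - 5/5)*211)) = sqrt(-100 + (7965 + (-7 - 5*1/5)**2 + 45*(-7 - 5*1/5) + 74694 + 2*(-7 - 5*1/5)*211)) = sqrt(-100 + (7965 + (-7 - 1)**2 + 45*(-7 - 1) + 74694 + 2*(-7 - 1)*211)) = sqrt(-100 + (7965 + (-8)**2 + 45*(-8) + 74694 + 2*(-8)*211)) = sqrt(-100 + (7965 + 64 - 360 + 74694 - 3376)) = sqrt(-100 + 78987) = sqrt(78887)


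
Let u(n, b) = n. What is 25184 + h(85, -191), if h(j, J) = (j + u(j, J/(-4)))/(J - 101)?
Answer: 3676779/146 ≈ 25183.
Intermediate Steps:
h(j, J) = 2*j/(-101 + J) (h(j, J) = (j + j)/(J - 101) = (2*j)/(-101 + J) = 2*j/(-101 + J))
25184 + h(85, -191) = 25184 + 2*85/(-101 - 191) = 25184 + 2*85/(-292) = 25184 + 2*85*(-1/292) = 25184 - 85/146 = 3676779/146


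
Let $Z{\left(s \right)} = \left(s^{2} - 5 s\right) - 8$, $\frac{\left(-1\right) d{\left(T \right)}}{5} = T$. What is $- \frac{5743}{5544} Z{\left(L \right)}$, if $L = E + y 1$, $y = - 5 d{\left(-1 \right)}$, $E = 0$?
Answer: $- \frac{304379}{396} \approx -768.63$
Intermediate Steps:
$d{\left(T \right)} = - 5 T$
$y = -25$ ($y = - 5 \left(\left(-5\right) \left(-1\right)\right) = \left(-5\right) 5 = -25$)
$L = -25$ ($L = 0 - 25 = -25$)
$Z{\left(s \right)} = -8 + s^{2} - 5 s$
$- \frac{5743}{5544} Z{\left(L \right)} = - \frac{5743}{5544} \left(-8 + \left(-25\right)^{2} - -125\right) = \left(-5743\right) \frac{1}{5544} \left(-8 + 625 + 125\right) = \left(- \frac{5743}{5544}\right) 742 = - \frac{304379}{396}$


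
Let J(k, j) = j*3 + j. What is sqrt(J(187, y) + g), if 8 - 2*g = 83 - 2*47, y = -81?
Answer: I*sqrt(1258)/2 ≈ 17.734*I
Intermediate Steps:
J(k, j) = 4*j (J(k, j) = 3*j + j = 4*j)
g = 19/2 (g = 4 - (83 - 2*47)/2 = 4 - (83 - 94)/2 = 4 - 1/2*(-11) = 4 + 11/2 = 19/2 ≈ 9.5000)
sqrt(J(187, y) + g) = sqrt(4*(-81) + 19/2) = sqrt(-324 + 19/2) = sqrt(-629/2) = I*sqrt(1258)/2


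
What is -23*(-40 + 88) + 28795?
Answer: 27691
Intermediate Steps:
-23*(-40 + 88) + 28795 = -23*48 + 28795 = -1104 + 28795 = 27691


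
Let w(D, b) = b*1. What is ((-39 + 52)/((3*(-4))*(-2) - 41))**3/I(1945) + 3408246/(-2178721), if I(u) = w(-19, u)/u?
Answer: -21531362635/10704056273 ≈ -2.0115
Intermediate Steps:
w(D, b) = b
I(u) = 1 (I(u) = u/u = 1)
((-39 + 52)/((3*(-4))*(-2) - 41))**3/I(1945) + 3408246/(-2178721) = ((-39 + 52)/((3*(-4))*(-2) - 41))**3/1 + 3408246/(-2178721) = (13/(-12*(-2) - 41))**3*1 + 3408246*(-1/2178721) = (13/(24 - 41))**3*1 - 3408246/2178721 = (13/(-17))**3*1 - 3408246/2178721 = (13*(-1/17))**3*1 - 3408246/2178721 = (-13/17)**3*1 - 3408246/2178721 = -2197/4913*1 - 3408246/2178721 = -2197/4913 - 3408246/2178721 = -21531362635/10704056273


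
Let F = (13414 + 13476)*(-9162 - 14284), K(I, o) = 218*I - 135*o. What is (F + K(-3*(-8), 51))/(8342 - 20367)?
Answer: 630464593/12025 ≈ 52430.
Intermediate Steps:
K(I, o) = -135*o + 218*I
F = -630462940 (F = 26890*(-23446) = -630462940)
(F + K(-3*(-8), 51))/(8342 - 20367) = (-630462940 + (-135*51 + 218*(-3*(-8))))/(8342 - 20367) = (-630462940 + (-6885 + 218*24))/(-12025) = (-630462940 + (-6885 + 5232))*(-1/12025) = (-630462940 - 1653)*(-1/12025) = -630464593*(-1/12025) = 630464593/12025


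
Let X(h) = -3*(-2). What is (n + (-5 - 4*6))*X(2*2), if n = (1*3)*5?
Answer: -84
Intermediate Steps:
X(h) = 6
n = 15 (n = 3*5 = 15)
(n + (-5 - 4*6))*X(2*2) = (15 + (-5 - 4*6))*6 = (15 + (-5 - 24))*6 = (15 - 29)*6 = -14*6 = -84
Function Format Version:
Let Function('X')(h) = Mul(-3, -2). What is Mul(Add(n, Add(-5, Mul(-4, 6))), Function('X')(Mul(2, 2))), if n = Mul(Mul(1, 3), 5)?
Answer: -84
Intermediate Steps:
Function('X')(h) = 6
n = 15 (n = Mul(3, 5) = 15)
Mul(Add(n, Add(-5, Mul(-4, 6))), Function('X')(Mul(2, 2))) = Mul(Add(15, Add(-5, Mul(-4, 6))), 6) = Mul(Add(15, Add(-5, -24)), 6) = Mul(Add(15, -29), 6) = Mul(-14, 6) = -84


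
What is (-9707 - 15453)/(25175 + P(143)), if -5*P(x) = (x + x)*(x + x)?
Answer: -125800/44079 ≈ -2.8540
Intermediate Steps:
P(x) = -4*x²/5 (P(x) = -(x + x)*(x + x)/5 = -2*x*2*x/5 = -4*x²/5)
(-9707 - 15453)/(25175 + P(143)) = (-9707 - 15453)/(25175 - ⅘*143²) = -25160/(25175 - ⅘*20449) = -25160/(25175 - 81796/5) = -25160/44079/5 = -25160*5/44079 = -125800/44079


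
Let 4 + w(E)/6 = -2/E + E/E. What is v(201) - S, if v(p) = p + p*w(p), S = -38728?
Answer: 35299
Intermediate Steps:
w(E) = -18 - 12/E (w(E) = -24 + 6*(-2/E + E/E) = -24 + 6*(-2/E + 1) = -24 + 6*(1 - 2/E) = -24 + (6 - 12/E) = -18 - 12/E)
v(p) = p + p*(-18 - 12/p)
v(201) - S = (-12 - 17*201) - 1*(-38728) = (-12 - 3417) + 38728 = -3429 + 38728 = 35299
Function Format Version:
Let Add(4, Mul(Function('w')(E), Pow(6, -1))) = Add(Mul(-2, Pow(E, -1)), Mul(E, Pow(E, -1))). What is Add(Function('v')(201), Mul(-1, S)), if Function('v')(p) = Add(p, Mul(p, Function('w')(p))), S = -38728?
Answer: 35299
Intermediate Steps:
Function('w')(E) = Add(-18, Mul(-12, Pow(E, -1))) (Function('w')(E) = Add(-24, Mul(6, Add(Mul(-2, Pow(E, -1)), Mul(E, Pow(E, -1))))) = Add(-24, Mul(6, Add(Mul(-2, Pow(E, -1)), 1))) = Add(-24, Mul(6, Add(1, Mul(-2, Pow(E, -1))))) = Add(-24, Add(6, Mul(-12, Pow(E, -1)))) = Add(-18, Mul(-12, Pow(E, -1))))
Function('v')(p) = Add(p, Mul(p, Add(-18, Mul(-12, Pow(p, -1)))))
Add(Function('v')(201), Mul(-1, S)) = Add(Add(-12, Mul(-17, 201)), Mul(-1, -38728)) = Add(Add(-12, -3417), 38728) = Add(-3429, 38728) = 35299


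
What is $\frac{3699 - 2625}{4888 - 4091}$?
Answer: $\frac{1074}{797} \approx 1.3476$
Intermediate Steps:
$\frac{3699 - 2625}{4888 - 4091} = \frac{1074}{797}$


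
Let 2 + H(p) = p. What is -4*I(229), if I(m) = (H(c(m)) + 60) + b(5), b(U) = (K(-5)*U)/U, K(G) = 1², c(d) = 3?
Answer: -248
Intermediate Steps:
H(p) = -2 + p
K(G) = 1
b(U) = 1 (b(U) = (1*U)/U = U/U = 1)
I(m) = 62 (I(m) = ((-2 + 3) + 60) + 1 = (1 + 60) + 1 = 61 + 1 = 62)
-4*I(229) = -4*62 = -248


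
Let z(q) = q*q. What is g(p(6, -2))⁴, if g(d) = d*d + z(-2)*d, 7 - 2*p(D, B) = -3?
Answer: 4100625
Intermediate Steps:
z(q) = q²
p(D, B) = 5 (p(D, B) = 7/2 - ½*(-3) = 7/2 + 3/2 = 5)
g(d) = d² + 4*d (g(d) = d*d + (-2)²*d = d² + 4*d)
g(p(6, -2))⁴ = (5*(4 + 5))⁴ = (5*9)⁴ = 45⁴ = 4100625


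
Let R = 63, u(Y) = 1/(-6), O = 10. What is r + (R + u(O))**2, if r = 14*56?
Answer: 170353/36 ≈ 4732.0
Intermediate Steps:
u(Y) = -1/6
r = 784
r + (R + u(O))**2 = 784 + (63 - 1/6)**2 = 784 + (377/6)**2 = 784 + 142129/36 = 170353/36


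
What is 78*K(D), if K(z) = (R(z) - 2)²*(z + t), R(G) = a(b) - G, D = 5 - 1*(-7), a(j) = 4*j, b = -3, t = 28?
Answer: 2109120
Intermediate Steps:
D = 12 (D = 5 + 7 = 12)
R(G) = -12 - G (R(G) = 4*(-3) - G = -12 - G)
K(z) = (-14 - z)²*(28 + z) (K(z) = ((-12 - z) - 2)²*(z + 28) = (-14 - z)²*(28 + z))
78*K(D) = 78*((14 + 12)²*(28 + 12)) = 78*(26²*40) = 78*(676*40) = 78*27040 = 2109120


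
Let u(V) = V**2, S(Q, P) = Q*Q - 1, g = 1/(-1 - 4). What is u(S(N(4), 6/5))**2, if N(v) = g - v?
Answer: 29948379136/390625 ≈ 76668.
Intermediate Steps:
g = -1/5 (g = 1/(-5) = -1/5 ≈ -0.20000)
N(v) = -1/5 - v
S(Q, P) = -1 + Q**2 (S(Q, P) = Q**2 - 1 = -1 + Q**2)
u(S(N(4), 6/5))**2 = ((-1 + (-1/5 - 1*4)**2)**2)**2 = ((-1 + (-1/5 - 4)**2)**2)**2 = ((-1 + (-21/5)**2)**2)**2 = ((-1 + 441/25)**2)**2 = ((416/25)**2)**2 = (173056/625)**2 = 29948379136/390625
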